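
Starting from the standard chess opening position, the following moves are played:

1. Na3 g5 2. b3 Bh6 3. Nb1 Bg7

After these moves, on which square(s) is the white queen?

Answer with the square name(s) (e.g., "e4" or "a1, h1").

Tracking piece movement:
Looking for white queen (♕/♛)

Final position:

  a b c d e f g h
  ─────────────────
8│♜ ♞ ♝ ♛ ♚ · ♞ ♜│8
7│♟ ♟ ♟ ♟ ♟ ♟ ♝ ♟│7
6│· · · · · · · ·│6
5│· · · · · · ♟ ·│5
4│· · · · · · · ·│4
3│· ♙ · · · · · ·│3
2│♙ · ♙ ♙ ♙ ♙ ♙ ♙│2
1│♖ ♘ ♗ ♕ ♔ ♗ ♘ ♖│1
  ─────────────────
  a b c d e f g h


d1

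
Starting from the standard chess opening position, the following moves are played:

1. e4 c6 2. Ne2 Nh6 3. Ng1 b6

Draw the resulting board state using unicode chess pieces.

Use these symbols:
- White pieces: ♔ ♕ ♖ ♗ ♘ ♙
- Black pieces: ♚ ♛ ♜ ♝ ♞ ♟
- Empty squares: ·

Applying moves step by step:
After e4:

♜ ♞ ♝ ♛ ♚ ♝ ♞ ♜
♟ ♟ ♟ ♟ ♟ ♟ ♟ ♟
· · · · · · · ·
· · · · · · · ·
· · · · ♙ · · ·
· · · · · · · ·
♙ ♙ ♙ ♙ · ♙ ♙ ♙
♖ ♘ ♗ ♕ ♔ ♗ ♘ ♖


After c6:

♜ ♞ ♝ ♛ ♚ ♝ ♞ ♜
♟ ♟ · ♟ ♟ ♟ ♟ ♟
· · ♟ · · · · ·
· · · · · · · ·
· · · · ♙ · · ·
· · · · · · · ·
♙ ♙ ♙ ♙ · ♙ ♙ ♙
♖ ♘ ♗ ♕ ♔ ♗ ♘ ♖


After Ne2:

♜ ♞ ♝ ♛ ♚ ♝ ♞ ♜
♟ ♟ · ♟ ♟ ♟ ♟ ♟
· · ♟ · · · · ·
· · · · · · · ·
· · · · ♙ · · ·
· · · · · · · ·
♙ ♙ ♙ ♙ ♘ ♙ ♙ ♙
♖ ♘ ♗ ♕ ♔ ♗ · ♖


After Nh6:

♜ ♞ ♝ ♛ ♚ ♝ · ♜
♟ ♟ · ♟ ♟ ♟ ♟ ♟
· · ♟ · · · · ♞
· · · · · · · ·
· · · · ♙ · · ·
· · · · · · · ·
♙ ♙ ♙ ♙ ♘ ♙ ♙ ♙
♖ ♘ ♗ ♕ ♔ ♗ · ♖


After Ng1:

♜ ♞ ♝ ♛ ♚ ♝ · ♜
♟ ♟ · ♟ ♟ ♟ ♟ ♟
· · ♟ · · · · ♞
· · · · · · · ·
· · · · ♙ · · ·
· · · · · · · ·
♙ ♙ ♙ ♙ · ♙ ♙ ♙
♖ ♘ ♗ ♕ ♔ ♗ ♘ ♖


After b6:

♜ ♞ ♝ ♛ ♚ ♝ · ♜
♟ · · ♟ ♟ ♟ ♟ ♟
· ♟ ♟ · · · · ♞
· · · · · · · ·
· · · · ♙ · · ·
· · · · · · · ·
♙ ♙ ♙ ♙ · ♙ ♙ ♙
♖ ♘ ♗ ♕ ♔ ♗ ♘ ♖



  a b c d e f g h
  ─────────────────
8│♜ ♞ ♝ ♛ ♚ ♝ · ♜│8
7│♟ · · ♟ ♟ ♟ ♟ ♟│7
6│· ♟ ♟ · · · · ♞│6
5│· · · · · · · ·│5
4│· · · · ♙ · · ·│4
3│· · · · · · · ·│3
2│♙ ♙ ♙ ♙ · ♙ ♙ ♙│2
1│♖ ♘ ♗ ♕ ♔ ♗ ♘ ♖│1
  ─────────────────
  a b c d e f g h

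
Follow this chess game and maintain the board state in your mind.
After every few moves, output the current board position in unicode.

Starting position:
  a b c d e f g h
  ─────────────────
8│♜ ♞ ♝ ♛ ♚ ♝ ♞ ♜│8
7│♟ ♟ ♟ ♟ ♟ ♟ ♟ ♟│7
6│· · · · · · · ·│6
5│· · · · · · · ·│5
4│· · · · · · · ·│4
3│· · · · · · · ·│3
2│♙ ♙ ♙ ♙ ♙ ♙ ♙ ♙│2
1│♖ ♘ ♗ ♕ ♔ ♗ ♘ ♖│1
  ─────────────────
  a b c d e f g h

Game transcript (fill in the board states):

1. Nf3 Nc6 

  a b c d e f g h
  ─────────────────
8│♜ · ♝ ♛ ♚ ♝ ♞ ♜│8
7│♟ ♟ ♟ ♟ ♟ ♟ ♟ ♟│7
6│· · ♞ · · · · ·│6
5│· · · · · · · ·│5
4│· · · · · · · ·│4
3│· · · · · ♘ · ·│3
2│♙ ♙ ♙ ♙ ♙ ♙ ♙ ♙│2
1│♖ ♘ ♗ ♕ ♔ ♗ · ♖│1
  ─────────────────
  a b c d e f g h

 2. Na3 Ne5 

  a b c d e f g h
  ─────────────────
8│♜ · ♝ ♛ ♚ ♝ ♞ ♜│8
7│♟ ♟ ♟ ♟ ♟ ♟ ♟ ♟│7
6│· · · · · · · ·│6
5│· · · · ♞ · · ·│5
4│· · · · · · · ·│4
3│♘ · · · · ♘ · ·│3
2│♙ ♙ ♙ ♙ ♙ ♙ ♙ ♙│2
1│♖ · ♗ ♕ ♔ ♗ · ♖│1
  ─────────────────
  a b c d e f g h

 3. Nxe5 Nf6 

  a b c d e f g h
  ─────────────────
8│♜ · ♝ ♛ ♚ ♝ · ♜│8
7│♟ ♟ ♟ ♟ ♟ ♟ ♟ ♟│7
6│· · · · · ♞ · ·│6
5│· · · · ♘ · · ·│5
4│· · · · · · · ·│4
3│♘ · · · · · · ·│3
2│♙ ♙ ♙ ♙ ♙ ♙ ♙ ♙│2
1│♖ · ♗ ♕ ♔ ♗ · ♖│1
  ─────────────────
  a b c d e f g h

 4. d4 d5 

  a b c d e f g h
  ─────────────────
8│♜ · ♝ ♛ ♚ ♝ · ♜│8
7│♟ ♟ ♟ · ♟ ♟ ♟ ♟│7
6│· · · · · ♞ · ·│6
5│· · · ♟ ♘ · · ·│5
4│· · · ♙ · · · ·│4
3│♘ · · · · · · ·│3
2│♙ ♙ ♙ · ♙ ♙ ♙ ♙│2
1│♖ · ♗ ♕ ♔ ♗ · ♖│1
  ─────────────────
  a b c d e f g h

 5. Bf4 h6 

  a b c d e f g h
  ─────────────────
8│♜ · ♝ ♛ ♚ ♝ · ♜│8
7│♟ ♟ ♟ · ♟ ♟ ♟ ·│7
6│· · · · · ♞ · ♟│6
5│· · · ♟ ♘ · · ·│5
4│· · · ♙ · ♗ · ·│4
3│♘ · · · · · · ·│3
2│♙ ♙ ♙ · ♙ ♙ ♙ ♙│2
1│♖ · · ♕ ♔ ♗ · ♖│1
  ─────────────────
  a b c d e f g h



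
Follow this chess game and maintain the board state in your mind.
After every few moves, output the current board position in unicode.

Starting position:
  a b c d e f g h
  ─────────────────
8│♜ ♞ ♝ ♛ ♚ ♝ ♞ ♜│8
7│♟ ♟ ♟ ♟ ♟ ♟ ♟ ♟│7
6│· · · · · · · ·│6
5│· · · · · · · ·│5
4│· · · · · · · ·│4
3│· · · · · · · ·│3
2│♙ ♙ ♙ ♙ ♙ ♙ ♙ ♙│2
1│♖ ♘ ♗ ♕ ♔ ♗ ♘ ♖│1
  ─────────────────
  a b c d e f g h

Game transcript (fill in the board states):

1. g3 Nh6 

  a b c d e f g h
  ─────────────────
8│♜ ♞ ♝ ♛ ♚ ♝ · ♜│8
7│♟ ♟ ♟ ♟ ♟ ♟ ♟ ♟│7
6│· · · · · · · ♞│6
5│· · · · · · · ·│5
4│· · · · · · · ·│4
3│· · · · · · ♙ ·│3
2│♙ ♙ ♙ ♙ ♙ ♙ · ♙│2
1│♖ ♘ ♗ ♕ ♔ ♗ ♘ ♖│1
  ─────────────────
  a b c d e f g h

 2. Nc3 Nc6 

  a b c d e f g h
  ─────────────────
8│♜ · ♝ ♛ ♚ ♝ · ♜│8
7│♟ ♟ ♟ ♟ ♟ ♟ ♟ ♟│7
6│· · ♞ · · · · ♞│6
5│· · · · · · · ·│5
4│· · · · · · · ·│4
3│· · ♘ · · · ♙ ·│3
2│♙ ♙ ♙ ♙ ♙ ♙ · ♙│2
1│♖ · ♗ ♕ ♔ ♗ ♘ ♖│1
  ─────────────────
  a b c d e f g h

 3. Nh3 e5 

  a b c d e f g h
  ─────────────────
8│♜ · ♝ ♛ ♚ ♝ · ♜│8
7│♟ ♟ ♟ ♟ · ♟ ♟ ♟│7
6│· · ♞ · · · · ♞│6
5│· · · · ♟ · · ·│5
4│· · · · · · · ·│4
3│· · ♘ · · · ♙ ♘│3
2│♙ ♙ ♙ ♙ ♙ ♙ · ♙│2
1│♖ · ♗ ♕ ♔ ♗ · ♖│1
  ─────────────────
  a b c d e f g h

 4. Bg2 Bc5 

  a b c d e f g h
  ─────────────────
8│♜ · ♝ ♛ ♚ · · ♜│8
7│♟ ♟ ♟ ♟ · ♟ ♟ ♟│7
6│· · ♞ · · · · ♞│6
5│· · ♝ · ♟ · · ·│5
4│· · · · · · · ·│4
3│· · ♘ · · · ♙ ♘│3
2│♙ ♙ ♙ ♙ ♙ ♙ ♗ ♙│2
1│♖ · ♗ ♕ ♔ · · ♖│1
  ─────────────────
  a b c d e f g h



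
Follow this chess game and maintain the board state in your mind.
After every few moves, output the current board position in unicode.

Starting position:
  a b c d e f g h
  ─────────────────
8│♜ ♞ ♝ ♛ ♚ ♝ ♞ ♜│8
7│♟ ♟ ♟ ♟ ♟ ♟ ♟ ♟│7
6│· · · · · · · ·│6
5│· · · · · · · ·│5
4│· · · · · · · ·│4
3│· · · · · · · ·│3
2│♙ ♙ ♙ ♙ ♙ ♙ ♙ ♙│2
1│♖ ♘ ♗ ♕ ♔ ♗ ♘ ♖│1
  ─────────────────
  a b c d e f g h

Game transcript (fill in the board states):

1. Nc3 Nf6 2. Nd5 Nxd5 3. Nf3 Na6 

  a b c d e f g h
  ─────────────────
8│♜ · ♝ ♛ ♚ ♝ · ♜│8
7│♟ ♟ ♟ ♟ ♟ ♟ ♟ ♟│7
6│♞ · · · · · · ·│6
5│· · · ♞ · · · ·│5
4│· · · · · · · ·│4
3│· · · · · ♘ · ·│3
2│♙ ♙ ♙ ♙ ♙ ♙ ♙ ♙│2
1│♖ · ♗ ♕ ♔ ♗ · ♖│1
  ─────────────────
  a b c d e f g h

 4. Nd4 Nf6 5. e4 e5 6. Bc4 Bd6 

  a b c d e f g h
  ─────────────────
8│♜ · ♝ ♛ ♚ · · ♜│8
7│♟ ♟ ♟ ♟ · ♟ ♟ ♟│7
6│♞ · · ♝ · ♞ · ·│6
5│· · · · ♟ · · ·│5
4│· · ♗ ♘ ♙ · · ·│4
3│· · · · · · · ·│3
2│♙ ♙ ♙ ♙ · ♙ ♙ ♙│2
1│♖ · ♗ ♕ ♔ · · ♖│1
  ─────────────────
  a b c d e f g h

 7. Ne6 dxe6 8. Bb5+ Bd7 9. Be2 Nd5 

  a b c d e f g h
  ─────────────────
8│♜ · · ♛ ♚ · · ♜│8
7│♟ ♟ ♟ ♝ · ♟ ♟ ♟│7
6│♞ · · ♝ ♟ · · ·│6
5│· · · ♞ ♟ · · ·│5
4│· · · · ♙ · · ·│4
3│· · · · · · · ·│3
2│♙ ♙ ♙ ♙ ♗ ♙ ♙ ♙│2
1│♖ · ♗ ♕ ♔ · · ♖│1
  ─────────────────
  a b c d e f g h

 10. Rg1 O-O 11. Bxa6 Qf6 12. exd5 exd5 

  a b c d e f g h
  ─────────────────
8│♜ · · · · ♜ ♚ ·│8
7│♟ ♟ ♟ ♝ · ♟ ♟ ♟│7
6│♗ · · ♝ · ♛ · ·│6
5│· · · ♟ ♟ · · ·│5
4│· · · · · · · ·│4
3│· · · · · · · ·│3
2│♙ ♙ ♙ ♙ · ♙ ♙ ♙│2
1│♖ · ♗ ♕ ♔ · ♖ ·│1
  ─────────────────
  a b c d e f g h

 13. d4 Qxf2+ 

  a b c d e f g h
  ─────────────────
8│♜ · · · · ♜ ♚ ·│8
7│♟ ♟ ♟ ♝ · ♟ ♟ ♟│7
6│♗ · · ♝ · · · ·│6
5│· · · ♟ ♟ · · ·│5
4│· · · ♙ · · · ·│4
3│· · · · · · · ·│3
2│♙ ♙ ♙ · · ♛ ♙ ♙│2
1│♖ · ♗ ♕ ♔ · ♖ ·│1
  ─────────────────
  a b c d e f g h


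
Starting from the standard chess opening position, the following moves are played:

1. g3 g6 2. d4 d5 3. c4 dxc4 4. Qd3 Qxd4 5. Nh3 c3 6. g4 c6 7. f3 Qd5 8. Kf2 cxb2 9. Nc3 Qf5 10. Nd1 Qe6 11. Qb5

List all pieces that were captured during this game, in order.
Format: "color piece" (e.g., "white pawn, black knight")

Tracking captures:
  dxc4: captured white pawn
  Qxd4: captured white pawn
  cxb2: captured white pawn

white pawn, white pawn, white pawn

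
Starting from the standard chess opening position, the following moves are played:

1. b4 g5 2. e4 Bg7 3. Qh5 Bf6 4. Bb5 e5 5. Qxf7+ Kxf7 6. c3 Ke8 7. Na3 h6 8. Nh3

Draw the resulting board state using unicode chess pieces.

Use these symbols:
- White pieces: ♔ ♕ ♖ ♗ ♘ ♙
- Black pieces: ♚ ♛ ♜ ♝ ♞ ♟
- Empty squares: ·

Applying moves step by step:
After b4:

♜ ♞ ♝ ♛ ♚ ♝ ♞ ♜
♟ ♟ ♟ ♟ ♟ ♟ ♟ ♟
· · · · · · · ·
· · · · · · · ·
· ♙ · · · · · ·
· · · · · · · ·
♙ · ♙ ♙ ♙ ♙ ♙ ♙
♖ ♘ ♗ ♕ ♔ ♗ ♘ ♖


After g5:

♜ ♞ ♝ ♛ ♚ ♝ ♞ ♜
♟ ♟ ♟ ♟ ♟ ♟ · ♟
· · · · · · · ·
· · · · · · ♟ ·
· ♙ · · · · · ·
· · · · · · · ·
♙ · ♙ ♙ ♙ ♙ ♙ ♙
♖ ♘ ♗ ♕ ♔ ♗ ♘ ♖


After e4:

♜ ♞ ♝ ♛ ♚ ♝ ♞ ♜
♟ ♟ ♟ ♟ ♟ ♟ · ♟
· · · · · · · ·
· · · · · · ♟ ·
· ♙ · · ♙ · · ·
· · · · · · · ·
♙ · ♙ ♙ · ♙ ♙ ♙
♖ ♘ ♗ ♕ ♔ ♗ ♘ ♖


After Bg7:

♜ ♞ ♝ ♛ ♚ · ♞ ♜
♟ ♟ ♟ ♟ ♟ ♟ ♝ ♟
· · · · · · · ·
· · · · · · ♟ ·
· ♙ · · ♙ · · ·
· · · · · · · ·
♙ · ♙ ♙ · ♙ ♙ ♙
♖ ♘ ♗ ♕ ♔ ♗ ♘ ♖


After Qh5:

♜ ♞ ♝ ♛ ♚ · ♞ ♜
♟ ♟ ♟ ♟ ♟ ♟ ♝ ♟
· · · · · · · ·
· · · · · · ♟ ♕
· ♙ · · ♙ · · ·
· · · · · · · ·
♙ · ♙ ♙ · ♙ ♙ ♙
♖ ♘ ♗ · ♔ ♗ ♘ ♖


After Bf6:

♜ ♞ ♝ ♛ ♚ · ♞ ♜
♟ ♟ ♟ ♟ ♟ ♟ · ♟
· · · · · ♝ · ·
· · · · · · ♟ ♕
· ♙ · · ♙ · · ·
· · · · · · · ·
♙ · ♙ ♙ · ♙ ♙ ♙
♖ ♘ ♗ · ♔ ♗ ♘ ♖


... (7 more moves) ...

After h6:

♜ ♞ ♝ ♛ ♚ · ♞ ♜
♟ ♟ ♟ ♟ · · · ·
· · · · · ♝ · ♟
· ♗ · · ♟ · ♟ ·
· ♙ · · ♙ · · ·
♘ · ♙ · · · · ·
♙ · · ♙ · ♙ ♙ ♙
♖ · ♗ · ♔ · ♘ ♖


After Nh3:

♜ ♞ ♝ ♛ ♚ · ♞ ♜
♟ ♟ ♟ ♟ · · · ·
· · · · · ♝ · ♟
· ♗ · · ♟ · ♟ ·
· ♙ · · ♙ · · ·
♘ · ♙ · · · · ♘
♙ · · ♙ · ♙ ♙ ♙
♖ · ♗ · ♔ · · ♖



  a b c d e f g h
  ─────────────────
8│♜ ♞ ♝ ♛ ♚ · ♞ ♜│8
7│♟ ♟ ♟ ♟ · · · ·│7
6│· · · · · ♝ · ♟│6
5│· ♗ · · ♟ · ♟ ·│5
4│· ♙ · · ♙ · · ·│4
3│♘ · ♙ · · · · ♘│3
2│♙ · · ♙ · ♙ ♙ ♙│2
1│♖ · ♗ · ♔ · · ♖│1
  ─────────────────
  a b c d e f g h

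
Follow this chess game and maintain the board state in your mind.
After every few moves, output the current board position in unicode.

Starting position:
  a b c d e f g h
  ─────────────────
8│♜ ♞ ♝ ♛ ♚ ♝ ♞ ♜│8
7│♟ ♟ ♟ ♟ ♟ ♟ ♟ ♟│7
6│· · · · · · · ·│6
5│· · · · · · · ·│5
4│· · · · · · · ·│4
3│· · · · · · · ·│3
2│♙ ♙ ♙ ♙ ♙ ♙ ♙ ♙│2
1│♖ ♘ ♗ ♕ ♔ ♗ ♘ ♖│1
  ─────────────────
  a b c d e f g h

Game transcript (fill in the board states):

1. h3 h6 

  a b c d e f g h
  ─────────────────
8│♜ ♞ ♝ ♛ ♚ ♝ ♞ ♜│8
7│♟ ♟ ♟ ♟ ♟ ♟ ♟ ·│7
6│· · · · · · · ♟│6
5│· · · · · · · ·│5
4│· · · · · · · ·│4
3│· · · · · · · ♙│3
2│♙ ♙ ♙ ♙ ♙ ♙ ♙ ·│2
1│♖ ♘ ♗ ♕ ♔ ♗ ♘ ♖│1
  ─────────────────
  a b c d e f g h

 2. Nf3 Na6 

  a b c d e f g h
  ─────────────────
8│♜ · ♝ ♛ ♚ ♝ ♞ ♜│8
7│♟ ♟ ♟ ♟ ♟ ♟ ♟ ·│7
6│♞ · · · · · · ♟│6
5│· · · · · · · ·│5
4│· · · · · · · ·│4
3│· · · · · ♘ · ♙│3
2│♙ ♙ ♙ ♙ ♙ ♙ ♙ ·│2
1│♖ ♘ ♗ ♕ ♔ ♗ · ♖│1
  ─────────────────
  a b c d e f g h

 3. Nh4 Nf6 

  a b c d e f g h
  ─────────────────
8│♜ · ♝ ♛ ♚ ♝ · ♜│8
7│♟ ♟ ♟ ♟ ♟ ♟ ♟ ·│7
6│♞ · · · · ♞ · ♟│6
5│· · · · · · · ·│5
4│· · · · · · · ♘│4
3│· · · · · · · ♙│3
2│♙ ♙ ♙ ♙ ♙ ♙ ♙ ·│2
1│♖ ♘ ♗ ♕ ♔ ♗ · ♖│1
  ─────────────────
  a b c d e f g h

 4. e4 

  a b c d e f g h
  ─────────────────
8│♜ · ♝ ♛ ♚ ♝ · ♜│8
7│♟ ♟ ♟ ♟ ♟ ♟ ♟ ·│7
6│♞ · · · · ♞ · ♟│6
5│· · · · · · · ·│5
4│· · · · ♙ · · ♘│4
3│· · · · · · · ♙│3
2│♙ ♙ ♙ ♙ · ♙ ♙ ·│2
1│♖ ♘ ♗ ♕ ♔ ♗ · ♖│1
  ─────────────────
  a b c d e f g h


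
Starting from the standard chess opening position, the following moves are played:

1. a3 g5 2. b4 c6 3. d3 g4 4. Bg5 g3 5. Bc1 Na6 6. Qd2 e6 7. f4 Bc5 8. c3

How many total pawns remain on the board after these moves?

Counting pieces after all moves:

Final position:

  a b c d e f g h
  ─────────────────
8│♜ · ♝ ♛ ♚ · ♞ ♜│8
7│♟ ♟ · ♟ · ♟ · ♟│7
6│♞ · ♟ · ♟ · · ·│6
5│· · ♝ · · · · ·│5
4│· ♙ · · · ♙ · ·│4
3│♙ · ♙ ♙ · · ♟ ·│3
2│· · · ♕ ♙ · ♙ ♙│2
1│♖ ♘ ♗ · ♔ ♗ ♘ ♖│1
  ─────────────────
  a b c d e f g h


16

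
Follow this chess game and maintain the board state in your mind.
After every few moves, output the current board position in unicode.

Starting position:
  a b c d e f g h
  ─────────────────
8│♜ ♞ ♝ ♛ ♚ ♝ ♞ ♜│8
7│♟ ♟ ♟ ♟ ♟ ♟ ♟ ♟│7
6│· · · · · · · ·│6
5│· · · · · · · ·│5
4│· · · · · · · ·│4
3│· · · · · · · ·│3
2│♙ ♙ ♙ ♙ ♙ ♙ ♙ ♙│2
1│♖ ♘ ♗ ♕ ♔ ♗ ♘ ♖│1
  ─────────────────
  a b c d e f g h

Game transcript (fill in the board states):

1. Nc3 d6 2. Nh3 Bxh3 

  a b c d e f g h
  ─────────────────
8│♜ ♞ · ♛ ♚ ♝ ♞ ♜│8
7│♟ ♟ ♟ · ♟ ♟ ♟ ♟│7
6│· · · ♟ · · · ·│6
5│· · · · · · · ·│5
4│· · · · · · · ·│4
3│· · ♘ · · · · ♝│3
2│♙ ♙ ♙ ♙ ♙ ♙ ♙ ♙│2
1│♖ · ♗ ♕ ♔ ♗ · ♖│1
  ─────────────────
  a b c d e f g h

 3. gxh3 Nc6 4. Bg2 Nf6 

  a b c d e f g h
  ─────────────────
8│♜ · · ♛ ♚ ♝ · ♜│8
7│♟ ♟ ♟ · ♟ ♟ ♟ ♟│7
6│· · ♞ ♟ · ♞ · ·│6
5│· · · · · · · ·│5
4│· · · · · · · ·│4
3│· · ♘ · · · · ♙│3
2│♙ ♙ ♙ ♙ ♙ ♙ ♗ ♙│2
1│♖ · ♗ ♕ ♔ · · ♖│1
  ─────────────────
  a b c d e f g h

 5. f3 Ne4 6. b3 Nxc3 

  a b c d e f g h
  ─────────────────
8│♜ · · ♛ ♚ ♝ · ♜│8
7│♟ ♟ ♟ · ♟ ♟ ♟ ♟│7
6│· · ♞ ♟ · · · ·│6
5│· · · · · · · ·│5
4│· · · · · · · ·│4
3│· ♙ ♞ · · ♙ · ♙│3
2│♙ · ♙ ♙ ♙ · ♗ ♙│2
1│♖ · ♗ ♕ ♔ · · ♖│1
  ─────────────────
  a b c d e f g h

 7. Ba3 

  a b c d e f g h
  ─────────────────
8│♜ · · ♛ ♚ ♝ · ♜│8
7│♟ ♟ ♟ · ♟ ♟ ♟ ♟│7
6│· · ♞ ♟ · · · ·│6
5│· · · · · · · ·│5
4│· · · · · · · ·│4
3│♗ ♙ ♞ · · ♙ · ♙│3
2│♙ · ♙ ♙ ♙ · ♗ ♙│2
1│♖ · · ♕ ♔ · · ♖│1
  ─────────────────
  a b c d e f g h


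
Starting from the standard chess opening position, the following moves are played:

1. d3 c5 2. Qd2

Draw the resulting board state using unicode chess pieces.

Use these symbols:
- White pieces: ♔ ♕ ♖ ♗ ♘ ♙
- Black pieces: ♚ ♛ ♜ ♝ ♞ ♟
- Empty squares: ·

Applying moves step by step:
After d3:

♜ ♞ ♝ ♛ ♚ ♝ ♞ ♜
♟ ♟ ♟ ♟ ♟ ♟ ♟ ♟
· · · · · · · ·
· · · · · · · ·
· · · · · · · ·
· · · ♙ · · · ·
♙ ♙ ♙ · ♙ ♙ ♙ ♙
♖ ♘ ♗ ♕ ♔ ♗ ♘ ♖


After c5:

♜ ♞ ♝ ♛ ♚ ♝ ♞ ♜
♟ ♟ · ♟ ♟ ♟ ♟ ♟
· · · · · · · ·
· · ♟ · · · · ·
· · · · · · · ·
· · · ♙ · · · ·
♙ ♙ ♙ · ♙ ♙ ♙ ♙
♖ ♘ ♗ ♕ ♔ ♗ ♘ ♖


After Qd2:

♜ ♞ ♝ ♛ ♚ ♝ ♞ ♜
♟ ♟ · ♟ ♟ ♟ ♟ ♟
· · · · · · · ·
· · ♟ · · · · ·
· · · · · · · ·
· · · ♙ · · · ·
♙ ♙ ♙ ♕ ♙ ♙ ♙ ♙
♖ ♘ ♗ · ♔ ♗ ♘ ♖



  a b c d e f g h
  ─────────────────
8│♜ ♞ ♝ ♛ ♚ ♝ ♞ ♜│8
7│♟ ♟ · ♟ ♟ ♟ ♟ ♟│7
6│· · · · · · · ·│6
5│· · ♟ · · · · ·│5
4│· · · · · · · ·│4
3│· · · ♙ · · · ·│3
2│♙ ♙ ♙ ♕ ♙ ♙ ♙ ♙│2
1│♖ ♘ ♗ · ♔ ♗ ♘ ♖│1
  ─────────────────
  a b c d e f g h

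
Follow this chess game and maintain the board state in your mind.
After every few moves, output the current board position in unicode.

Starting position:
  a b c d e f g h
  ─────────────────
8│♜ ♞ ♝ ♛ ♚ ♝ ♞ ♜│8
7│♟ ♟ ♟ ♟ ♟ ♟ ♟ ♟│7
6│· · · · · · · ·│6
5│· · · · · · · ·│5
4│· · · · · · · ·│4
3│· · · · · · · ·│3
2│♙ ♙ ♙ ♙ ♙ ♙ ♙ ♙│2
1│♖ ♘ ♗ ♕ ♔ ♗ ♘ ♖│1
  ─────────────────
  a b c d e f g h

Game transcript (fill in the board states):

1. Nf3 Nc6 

  a b c d e f g h
  ─────────────────
8│♜ · ♝ ♛ ♚ ♝ ♞ ♜│8
7│♟ ♟ ♟ ♟ ♟ ♟ ♟ ♟│7
6│· · ♞ · · · · ·│6
5│· · · · · · · ·│5
4│· · · · · · · ·│4
3│· · · · · ♘ · ·│3
2│♙ ♙ ♙ ♙ ♙ ♙ ♙ ♙│2
1│♖ ♘ ♗ ♕ ♔ ♗ · ♖│1
  ─────────────────
  a b c d e f g h

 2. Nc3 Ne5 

  a b c d e f g h
  ─────────────────
8│♜ · ♝ ♛ ♚ ♝ ♞ ♜│8
7│♟ ♟ ♟ ♟ ♟ ♟ ♟ ♟│7
6│· · · · · · · ·│6
5│· · · · ♞ · · ·│5
4│· · · · · · · ·│4
3│· · ♘ · · ♘ · ·│3
2│♙ ♙ ♙ ♙ ♙ ♙ ♙ ♙│2
1│♖ · ♗ ♕ ♔ ♗ · ♖│1
  ─────────────────
  a b c d e f g h

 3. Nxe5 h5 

  a b c d e f g h
  ─────────────────
8│♜ · ♝ ♛ ♚ ♝ ♞ ♜│8
7│♟ ♟ ♟ ♟ ♟ ♟ ♟ ·│7
6│· · · · · · · ·│6
5│· · · · ♘ · · ♟│5
4│· · · · · · · ·│4
3│· · ♘ · · · · ·│3
2│♙ ♙ ♙ ♙ ♙ ♙ ♙ ♙│2
1│♖ · ♗ ♕ ♔ ♗ · ♖│1
  ─────────────────
  a b c d e f g h

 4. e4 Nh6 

  a b c d e f g h
  ─────────────────
8│♜ · ♝ ♛ ♚ ♝ · ♜│8
7│♟ ♟ ♟ ♟ ♟ ♟ ♟ ·│7
6│· · · · · · · ♞│6
5│· · · · ♘ · · ♟│5
4│· · · · ♙ · · ·│4
3│· · ♘ · · · · ·│3
2│♙ ♙ ♙ ♙ · ♙ ♙ ♙│2
1│♖ · ♗ ♕ ♔ ♗ · ♖│1
  ─────────────────
  a b c d e f g h



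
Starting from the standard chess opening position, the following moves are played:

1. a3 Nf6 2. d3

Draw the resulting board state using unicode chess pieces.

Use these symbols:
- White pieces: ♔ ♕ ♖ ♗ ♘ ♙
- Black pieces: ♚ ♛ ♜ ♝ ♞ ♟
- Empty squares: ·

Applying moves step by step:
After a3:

♜ ♞ ♝ ♛ ♚ ♝ ♞ ♜
♟ ♟ ♟ ♟ ♟ ♟ ♟ ♟
· · · · · · · ·
· · · · · · · ·
· · · · · · · ·
♙ · · · · · · ·
· ♙ ♙ ♙ ♙ ♙ ♙ ♙
♖ ♘ ♗ ♕ ♔ ♗ ♘ ♖


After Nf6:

♜ ♞ ♝ ♛ ♚ ♝ · ♜
♟ ♟ ♟ ♟ ♟ ♟ ♟ ♟
· · · · · ♞ · ·
· · · · · · · ·
· · · · · · · ·
♙ · · · · · · ·
· ♙ ♙ ♙ ♙ ♙ ♙ ♙
♖ ♘ ♗ ♕ ♔ ♗ ♘ ♖


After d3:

♜ ♞ ♝ ♛ ♚ ♝ · ♜
♟ ♟ ♟ ♟ ♟ ♟ ♟ ♟
· · · · · ♞ · ·
· · · · · · · ·
· · · · · · · ·
♙ · · ♙ · · · ·
· ♙ ♙ · ♙ ♙ ♙ ♙
♖ ♘ ♗ ♕ ♔ ♗ ♘ ♖



  a b c d e f g h
  ─────────────────
8│♜ ♞ ♝ ♛ ♚ ♝ · ♜│8
7│♟ ♟ ♟ ♟ ♟ ♟ ♟ ♟│7
6│· · · · · ♞ · ·│6
5│· · · · · · · ·│5
4│· · · · · · · ·│4
3│♙ · · ♙ · · · ·│3
2│· ♙ ♙ · ♙ ♙ ♙ ♙│2
1│♖ ♘ ♗ ♕ ♔ ♗ ♘ ♖│1
  ─────────────────
  a b c d e f g h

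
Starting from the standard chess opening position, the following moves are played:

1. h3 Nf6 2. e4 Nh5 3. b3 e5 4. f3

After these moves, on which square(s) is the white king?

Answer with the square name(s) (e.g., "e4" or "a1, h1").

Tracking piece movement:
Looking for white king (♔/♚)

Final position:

  a b c d e f g h
  ─────────────────
8│♜ ♞ ♝ ♛ ♚ ♝ · ♜│8
7│♟ ♟ ♟ ♟ · ♟ ♟ ♟│7
6│· · · · · · · ·│6
5│· · · · ♟ · · ♞│5
4│· · · · ♙ · · ·│4
3│· ♙ · · · ♙ · ♙│3
2│♙ · ♙ ♙ · · ♙ ·│2
1│♖ ♘ ♗ ♕ ♔ ♗ ♘ ♖│1
  ─────────────────
  a b c d e f g h


e1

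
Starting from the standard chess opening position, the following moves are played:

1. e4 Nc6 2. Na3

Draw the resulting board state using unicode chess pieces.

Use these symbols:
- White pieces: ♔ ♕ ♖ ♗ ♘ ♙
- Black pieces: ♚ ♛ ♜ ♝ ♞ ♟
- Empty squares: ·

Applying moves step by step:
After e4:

♜ ♞ ♝ ♛ ♚ ♝ ♞ ♜
♟ ♟ ♟ ♟ ♟ ♟ ♟ ♟
· · · · · · · ·
· · · · · · · ·
· · · · ♙ · · ·
· · · · · · · ·
♙ ♙ ♙ ♙ · ♙ ♙ ♙
♖ ♘ ♗ ♕ ♔ ♗ ♘ ♖


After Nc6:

♜ · ♝ ♛ ♚ ♝ ♞ ♜
♟ ♟ ♟ ♟ ♟ ♟ ♟ ♟
· · ♞ · · · · ·
· · · · · · · ·
· · · · ♙ · · ·
· · · · · · · ·
♙ ♙ ♙ ♙ · ♙ ♙ ♙
♖ ♘ ♗ ♕ ♔ ♗ ♘ ♖


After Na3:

♜ · ♝ ♛ ♚ ♝ ♞ ♜
♟ ♟ ♟ ♟ ♟ ♟ ♟ ♟
· · ♞ · · · · ·
· · · · · · · ·
· · · · ♙ · · ·
♘ · · · · · · ·
♙ ♙ ♙ ♙ · ♙ ♙ ♙
♖ · ♗ ♕ ♔ ♗ ♘ ♖



  a b c d e f g h
  ─────────────────
8│♜ · ♝ ♛ ♚ ♝ ♞ ♜│8
7│♟ ♟ ♟ ♟ ♟ ♟ ♟ ♟│7
6│· · ♞ · · · · ·│6
5│· · · · · · · ·│5
4│· · · · ♙ · · ·│4
3│♘ · · · · · · ·│3
2│♙ ♙ ♙ ♙ · ♙ ♙ ♙│2
1│♖ · ♗ ♕ ♔ ♗ ♘ ♖│1
  ─────────────────
  a b c d e f g h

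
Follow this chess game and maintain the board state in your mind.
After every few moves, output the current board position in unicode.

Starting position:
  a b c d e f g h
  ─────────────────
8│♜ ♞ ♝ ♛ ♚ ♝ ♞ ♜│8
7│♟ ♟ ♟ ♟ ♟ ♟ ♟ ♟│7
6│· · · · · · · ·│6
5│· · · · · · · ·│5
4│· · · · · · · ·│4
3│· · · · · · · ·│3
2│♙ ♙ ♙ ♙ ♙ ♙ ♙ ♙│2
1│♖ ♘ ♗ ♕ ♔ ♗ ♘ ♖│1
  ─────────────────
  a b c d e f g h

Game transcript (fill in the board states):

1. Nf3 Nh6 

  a b c d e f g h
  ─────────────────
8│♜ ♞ ♝ ♛ ♚ ♝ · ♜│8
7│♟ ♟ ♟ ♟ ♟ ♟ ♟ ♟│7
6│· · · · · · · ♞│6
5│· · · · · · · ·│5
4│· · · · · · · ·│4
3│· · · · · ♘ · ·│3
2│♙ ♙ ♙ ♙ ♙ ♙ ♙ ♙│2
1│♖ ♘ ♗ ♕ ♔ ♗ · ♖│1
  ─────────────────
  a b c d e f g h

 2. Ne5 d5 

  a b c d e f g h
  ─────────────────
8│♜ ♞ ♝ ♛ ♚ ♝ · ♜│8
7│♟ ♟ ♟ · ♟ ♟ ♟ ♟│7
6│· · · · · · · ♞│6
5│· · · ♟ ♘ · · ·│5
4│· · · · · · · ·│4
3│· · · · · · · ·│3
2│♙ ♙ ♙ ♙ ♙ ♙ ♙ ♙│2
1│♖ ♘ ♗ ♕ ♔ ♗ · ♖│1
  ─────────────────
  a b c d e f g h

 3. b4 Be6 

  a b c d e f g h
  ─────────────────
8│♜ ♞ · ♛ ♚ ♝ · ♜│8
7│♟ ♟ ♟ · ♟ ♟ ♟ ♟│7
6│· · · · ♝ · · ♞│6
5│· · · ♟ ♘ · · ·│5
4│· ♙ · · · · · ·│4
3│· · · · · · · ·│3
2│♙ · ♙ ♙ ♙ ♙ ♙ ♙│2
1│♖ ♘ ♗ ♕ ♔ ♗ · ♖│1
  ─────────────────
  a b c d e f g h

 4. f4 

  a b c d e f g h
  ─────────────────
8│♜ ♞ · ♛ ♚ ♝ · ♜│8
7│♟ ♟ ♟ · ♟ ♟ ♟ ♟│7
6│· · · · ♝ · · ♞│6
5│· · · ♟ ♘ · · ·│5
4│· ♙ · · · ♙ · ·│4
3│· · · · · · · ·│3
2│♙ · ♙ ♙ ♙ · ♙ ♙│2
1│♖ ♘ ♗ ♕ ♔ ♗ · ♖│1
  ─────────────────
  a b c d e f g h


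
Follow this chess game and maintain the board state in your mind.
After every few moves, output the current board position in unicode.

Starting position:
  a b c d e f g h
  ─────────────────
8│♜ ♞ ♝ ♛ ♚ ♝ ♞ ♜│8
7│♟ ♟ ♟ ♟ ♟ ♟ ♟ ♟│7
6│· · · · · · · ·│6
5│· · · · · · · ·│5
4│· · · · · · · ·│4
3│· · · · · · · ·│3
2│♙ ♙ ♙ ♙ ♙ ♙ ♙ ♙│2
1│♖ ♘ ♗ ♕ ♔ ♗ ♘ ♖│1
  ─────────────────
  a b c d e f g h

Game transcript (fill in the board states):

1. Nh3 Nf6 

  a b c d e f g h
  ─────────────────
8│♜ ♞ ♝ ♛ ♚ ♝ · ♜│8
7│♟ ♟ ♟ ♟ ♟ ♟ ♟ ♟│7
6│· · · · · ♞ · ·│6
5│· · · · · · · ·│5
4│· · · · · · · ·│4
3│· · · · · · · ♘│3
2│♙ ♙ ♙ ♙ ♙ ♙ ♙ ♙│2
1│♖ ♘ ♗ ♕ ♔ ♗ · ♖│1
  ─────────────────
  a b c d e f g h

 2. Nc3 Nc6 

  a b c d e f g h
  ─────────────────
8│♜ · ♝ ♛ ♚ ♝ · ♜│8
7│♟ ♟ ♟ ♟ ♟ ♟ ♟ ♟│7
6│· · ♞ · · ♞ · ·│6
5│· · · · · · · ·│5
4│· · · · · · · ·│4
3│· · ♘ · · · · ♘│3
2│♙ ♙ ♙ ♙ ♙ ♙ ♙ ♙│2
1│♖ · ♗ ♕ ♔ ♗ · ♖│1
  ─────────────────
  a b c d e f g h

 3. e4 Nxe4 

  a b c d e f g h
  ─────────────────
8│♜ · ♝ ♛ ♚ ♝ · ♜│8
7│♟ ♟ ♟ ♟ ♟ ♟ ♟ ♟│7
6│· · ♞ · · · · ·│6
5│· · · · · · · ·│5
4│· · · · ♞ · · ·│4
3│· · ♘ · · · · ♘│3
2│♙ ♙ ♙ ♙ · ♙ ♙ ♙│2
1│♖ · ♗ ♕ ♔ ♗ · ♖│1
  ─────────────────
  a b c d e f g h

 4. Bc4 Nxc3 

  a b c d e f g h
  ─────────────────
8│♜ · ♝ ♛ ♚ ♝ · ♜│8
7│♟ ♟ ♟ ♟ ♟ ♟ ♟ ♟│7
6│· · ♞ · · · · ·│6
5│· · · · · · · ·│5
4│· · ♗ · · · · ·│4
3│· · ♞ · · · · ♘│3
2│♙ ♙ ♙ ♙ · ♙ ♙ ♙│2
1│♖ · ♗ ♕ ♔ · · ♖│1
  ─────────────────
  a b c d e f g h

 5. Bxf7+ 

  a b c d e f g h
  ─────────────────
8│♜ · ♝ ♛ ♚ ♝ · ♜│8
7│♟ ♟ ♟ ♟ ♟ ♗ ♟ ♟│7
6│· · ♞ · · · · ·│6
5│· · · · · · · ·│5
4│· · · · · · · ·│4
3│· · ♞ · · · · ♘│3
2│♙ ♙ ♙ ♙ · ♙ ♙ ♙│2
1│♖ · ♗ ♕ ♔ · · ♖│1
  ─────────────────
  a b c d e f g h


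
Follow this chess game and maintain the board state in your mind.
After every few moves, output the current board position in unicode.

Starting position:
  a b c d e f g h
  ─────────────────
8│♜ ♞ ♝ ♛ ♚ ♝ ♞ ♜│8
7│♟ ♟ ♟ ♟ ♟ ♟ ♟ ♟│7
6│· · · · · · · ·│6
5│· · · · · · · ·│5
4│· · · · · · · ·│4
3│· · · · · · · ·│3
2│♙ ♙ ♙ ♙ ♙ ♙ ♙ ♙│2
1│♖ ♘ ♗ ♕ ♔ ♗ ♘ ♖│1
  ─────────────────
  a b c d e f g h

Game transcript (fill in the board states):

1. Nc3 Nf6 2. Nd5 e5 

  a b c d e f g h
  ─────────────────
8│♜ ♞ ♝ ♛ ♚ ♝ · ♜│8
7│♟ ♟ ♟ ♟ · ♟ ♟ ♟│7
6│· · · · · ♞ · ·│6
5│· · · ♘ ♟ · · ·│5
4│· · · · · · · ·│4
3│· · · · · · · ·│3
2│♙ ♙ ♙ ♙ ♙ ♙ ♙ ♙│2
1│♖ · ♗ ♕ ♔ ♗ ♘ ♖│1
  ─────────────────
  a b c d e f g h

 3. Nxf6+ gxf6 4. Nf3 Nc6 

  a b c d e f g h
  ─────────────────
8│♜ · ♝ ♛ ♚ ♝ · ♜│8
7│♟ ♟ ♟ ♟ · ♟ · ♟│7
6│· · ♞ · · ♟ · ·│6
5│· · · · ♟ · · ·│5
4│· · · · · · · ·│4
3│· · · · · ♘ · ·│3
2│♙ ♙ ♙ ♙ ♙ ♙ ♙ ♙│2
1│♖ · ♗ ♕ ♔ ♗ · ♖│1
  ─────────────────
  a b c d e f g h

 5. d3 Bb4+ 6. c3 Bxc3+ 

  a b c d e f g h
  ─────────────────
8│♜ · ♝ ♛ ♚ · · ♜│8
7│♟ ♟ ♟ ♟ · ♟ · ♟│7
6│· · ♞ · · ♟ · ·│6
5│· · · · ♟ · · ·│5
4│· · · · · · · ·│4
3│· · ♝ ♙ · ♘ · ·│3
2│♙ ♙ · · ♙ ♙ ♙ ♙│2
1│♖ · ♗ ♕ ♔ ♗ · ♖│1
  ─────────────────
  a b c d e f g h

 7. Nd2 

  a b c d e f g h
  ─────────────────
8│♜ · ♝ ♛ ♚ · · ♜│8
7│♟ ♟ ♟ ♟ · ♟ · ♟│7
6│· · ♞ · · ♟ · ·│6
5│· · · · ♟ · · ·│5
4│· · · · · · · ·│4
3│· · ♝ ♙ · · · ·│3
2│♙ ♙ · ♘ ♙ ♙ ♙ ♙│2
1│♖ · ♗ ♕ ♔ ♗ · ♖│1
  ─────────────────
  a b c d e f g h


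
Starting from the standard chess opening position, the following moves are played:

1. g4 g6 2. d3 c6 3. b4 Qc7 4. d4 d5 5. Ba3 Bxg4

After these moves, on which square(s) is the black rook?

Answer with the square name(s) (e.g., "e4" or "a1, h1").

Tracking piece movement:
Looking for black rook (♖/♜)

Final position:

  a b c d e f g h
  ─────────────────
8│♜ ♞ · · ♚ ♝ ♞ ♜│8
7│♟ ♟ ♛ · ♟ ♟ · ♟│7
6│· · ♟ · · · ♟ ·│6
5│· · · ♟ · · · ·│5
4│· ♙ · ♙ · · ♝ ·│4
3│♗ · · · · · · ·│3
2│♙ · ♙ · ♙ ♙ · ♙│2
1│♖ ♘ · ♕ ♔ ♗ ♘ ♖│1
  ─────────────────
  a b c d e f g h


a8, h8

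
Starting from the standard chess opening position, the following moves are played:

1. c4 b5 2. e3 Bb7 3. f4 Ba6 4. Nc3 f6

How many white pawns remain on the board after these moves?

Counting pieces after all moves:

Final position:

  a b c d e f g h
  ─────────────────
8│♜ ♞ · ♛ ♚ ♝ ♞ ♜│8
7│♟ · ♟ ♟ ♟ · ♟ ♟│7
6│♝ · · · · ♟ · ·│6
5│· ♟ · · · · · ·│5
4│· · ♙ · · ♙ · ·│4
3│· · ♘ · ♙ · · ·│3
2│♙ ♙ · ♙ · · ♙ ♙│2
1│♖ · ♗ ♕ ♔ ♗ ♘ ♖│1
  ─────────────────
  a b c d e f g h


8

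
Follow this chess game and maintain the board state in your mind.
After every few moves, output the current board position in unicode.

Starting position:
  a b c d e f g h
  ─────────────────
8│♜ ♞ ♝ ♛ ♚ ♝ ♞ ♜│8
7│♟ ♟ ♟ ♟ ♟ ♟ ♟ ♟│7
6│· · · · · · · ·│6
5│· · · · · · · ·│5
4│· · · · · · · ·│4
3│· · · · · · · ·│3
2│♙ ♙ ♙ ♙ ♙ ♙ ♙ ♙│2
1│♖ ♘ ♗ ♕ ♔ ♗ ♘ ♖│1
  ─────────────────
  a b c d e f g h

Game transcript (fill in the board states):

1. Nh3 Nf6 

  a b c d e f g h
  ─────────────────
8│♜ ♞ ♝ ♛ ♚ ♝ · ♜│8
7│♟ ♟ ♟ ♟ ♟ ♟ ♟ ♟│7
6│· · · · · ♞ · ·│6
5│· · · · · · · ·│5
4│· · · · · · · ·│4
3│· · · · · · · ♘│3
2│♙ ♙ ♙ ♙ ♙ ♙ ♙ ♙│2
1│♖ ♘ ♗ ♕ ♔ ♗ · ♖│1
  ─────────────────
  a b c d e f g h

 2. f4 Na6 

  a b c d e f g h
  ─────────────────
8│♜ · ♝ ♛ ♚ ♝ · ♜│8
7│♟ ♟ ♟ ♟ ♟ ♟ ♟ ♟│7
6│♞ · · · · ♞ · ·│6
5│· · · · · · · ·│5
4│· · · · · ♙ · ·│4
3│· · · · · · · ♘│3
2│♙ ♙ ♙ ♙ ♙ · ♙ ♙│2
1│♖ ♘ ♗ ♕ ♔ ♗ · ♖│1
  ─────────────────
  a b c d e f g h

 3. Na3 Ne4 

  a b c d e f g h
  ─────────────────
8│♜ · ♝ ♛ ♚ ♝ · ♜│8
7│♟ ♟ ♟ ♟ ♟ ♟ ♟ ♟│7
6│♞ · · · · · · ·│6
5│· · · · · · · ·│5
4│· · · · ♞ ♙ · ·│4
3│♘ · · · · · · ♘│3
2│♙ ♙ ♙ ♙ ♙ · ♙ ♙│2
1│♖ · ♗ ♕ ♔ ♗ · ♖│1
  ─────────────────
  a b c d e f g h

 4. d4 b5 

  a b c d e f g h
  ─────────────────
8│♜ · ♝ ♛ ♚ ♝ · ♜│8
7│♟ · ♟ ♟ ♟ ♟ ♟ ♟│7
6│♞ · · · · · · ·│6
5│· ♟ · · · · · ·│5
4│· · · ♙ ♞ ♙ · ·│4
3│♘ · · · · · · ♘│3
2│♙ ♙ ♙ · ♙ · ♙ ♙│2
1│♖ · ♗ ♕ ♔ ♗ · ♖│1
  ─────────────────
  a b c d e f g h

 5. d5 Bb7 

  a b c d e f g h
  ─────────────────
8│♜ · · ♛ ♚ ♝ · ♜│8
7│♟ ♝ ♟ ♟ ♟ ♟ ♟ ♟│7
6│♞ · · · · · · ·│6
5│· ♟ · ♙ · · · ·│5
4│· · · · ♞ ♙ · ·│4
3│♘ · · · · · · ♘│3
2│♙ ♙ ♙ · ♙ · ♙ ♙│2
1│♖ · ♗ ♕ ♔ ♗ · ♖│1
  ─────────────────
  a b c d e f g h



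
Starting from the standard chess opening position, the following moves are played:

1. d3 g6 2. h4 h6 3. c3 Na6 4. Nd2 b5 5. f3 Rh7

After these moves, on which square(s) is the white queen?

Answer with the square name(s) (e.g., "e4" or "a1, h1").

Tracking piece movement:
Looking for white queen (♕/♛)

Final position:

  a b c d e f g h
  ─────────────────
8│♜ · ♝ ♛ ♚ ♝ ♞ ·│8
7│♟ · ♟ ♟ ♟ ♟ · ♜│7
6│♞ · · · · · ♟ ♟│6
5│· ♟ · · · · · ·│5
4│· · · · · · · ♙│4
3│· · ♙ ♙ · ♙ · ·│3
2│♙ ♙ · ♘ ♙ · ♙ ·│2
1│♖ · ♗ ♕ ♔ ♗ ♘ ♖│1
  ─────────────────
  a b c d e f g h


d1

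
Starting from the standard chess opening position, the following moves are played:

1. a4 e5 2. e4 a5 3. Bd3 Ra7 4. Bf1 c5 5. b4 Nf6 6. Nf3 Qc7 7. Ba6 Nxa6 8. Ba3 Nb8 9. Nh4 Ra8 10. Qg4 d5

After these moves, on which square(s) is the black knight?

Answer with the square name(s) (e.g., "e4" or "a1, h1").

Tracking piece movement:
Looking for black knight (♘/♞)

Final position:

  a b c d e f g h
  ─────────────────
8│♜ ♞ ♝ · ♚ ♝ · ♜│8
7│· ♟ ♛ · · ♟ ♟ ♟│7
6│· · · · · ♞ · ·│6
5│♟ · ♟ ♟ ♟ · · ·│5
4│♙ ♙ · · ♙ · ♕ ♘│4
3│♗ · · · · · · ·│3
2│· · ♙ ♙ · ♙ ♙ ♙│2
1│♖ ♘ · · ♔ · · ♖│1
  ─────────────────
  a b c d e f g h


b8, f6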